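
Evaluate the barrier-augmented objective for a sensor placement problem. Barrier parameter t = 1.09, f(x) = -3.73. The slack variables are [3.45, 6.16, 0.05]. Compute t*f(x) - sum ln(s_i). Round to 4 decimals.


Step 1: Compute log-barrier.
ln values: [1.2384, 1.8181, -2.9957]
phi = -(1.2384 + 1.8181 - 2.9957) = -0.0607
Step 2: Compute augmented objective.
t*f(x) = 1.09*-3.73 = -4.0657
Total = -4.0657 - 0.0607 = -4.1264


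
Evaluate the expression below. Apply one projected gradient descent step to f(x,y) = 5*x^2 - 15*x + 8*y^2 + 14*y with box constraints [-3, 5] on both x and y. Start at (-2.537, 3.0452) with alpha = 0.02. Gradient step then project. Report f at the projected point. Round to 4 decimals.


Step 1: Compute gradient at (-2.537, 3.0452).
grad_x = 2*5*-2.537 - 15 = -40.37
grad_y = 2*8*3.0452 + 14 = 62.7232
Step 2: Gradient step.
x_raw = -2.537 - 0.02*-40.37 = -1.7296
y_raw = 3.0452 - 0.02*62.7232 = 1.7907
Step 3: Project onto [-3, 5].
x_proj = clip(-1.7296) = -1.7296
y_proj = clip(1.7907) = 1.7907
Step 4: Evaluate f.
f(-1.7296, 1.7907) = 91.6258


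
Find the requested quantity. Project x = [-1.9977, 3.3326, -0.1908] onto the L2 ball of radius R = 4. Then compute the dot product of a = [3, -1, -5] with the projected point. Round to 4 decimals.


Step 1: Compute ||x|| (intermediates to 6 decimals).
||x|| = sqrt((-1.9977)^2 + 3.3326^2 + (-0.1908)^2) = 3.890171
Step 2: Project.
Since ||x|| <= R, proj = x (no scaling needed).
proj(x) = [-1.9977, 3.3326, -0.1908]
Step 3: Dot product.
a^T * proj(x) = 3*(-1.9977) - 1*3.3326 - 5*(-0.1908) = -8.3717


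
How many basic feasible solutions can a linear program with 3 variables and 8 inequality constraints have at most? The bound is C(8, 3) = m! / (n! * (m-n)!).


Each vertex corresponds to some choice of n active constraints out of m, so the number of vertices is at most C(m, n) = m! / (n!(m-n)!).
m = 8, n = 3
Numerator: 8 * 7 * 6
Denominator: 3! = 6
C(8, 3) = 56


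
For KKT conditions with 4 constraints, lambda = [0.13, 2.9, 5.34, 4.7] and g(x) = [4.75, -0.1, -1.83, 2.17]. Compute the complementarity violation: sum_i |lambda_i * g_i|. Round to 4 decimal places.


KKT complementary slackness check:
lambda_1 * g_1 = 0.13 * 4.75 = 0.6175
lambda_2 * g_2 = 2.9 * -0.1 = -0.29
lambda_3 * g_3 = 5.34 * -1.83 = -9.7722
lambda_4 * g_4 = 4.7 * 2.17 = 10.199
Total violation = 0.6175 + 0.29 + 9.7722 + 10.199 = 20.8787


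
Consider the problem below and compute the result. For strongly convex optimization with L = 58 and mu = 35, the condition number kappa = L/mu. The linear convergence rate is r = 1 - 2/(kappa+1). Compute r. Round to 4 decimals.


Step 1: Compute the condition number.
kappa = L/mu = 58/35 = 1.6571
Step 2: Compute the convergence rate.
r = 1 - 2/(kappa + 1) = 1 - 2*mu/(L + mu) = (L - mu)/(L + mu) = 23/93 = 0.2473


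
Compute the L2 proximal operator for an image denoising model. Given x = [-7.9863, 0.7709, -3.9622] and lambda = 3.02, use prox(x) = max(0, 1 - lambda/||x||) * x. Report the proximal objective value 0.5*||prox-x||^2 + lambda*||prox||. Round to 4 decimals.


Step 1: Compute ||x||.
||x|| = 8.9484
Step 2: Compute scaling factor.
scale = max(0, 1 - 3.02/8.9484) = 0.6625
Step 3: prox(x) = [-5.291, 0.5107, -2.625]
||prox(x)|| = 5.9284
Step 4: Proximal objective.
0.5*||prox-x||^2 = 4.5602
lambda*||prox|| = 17.9038
Total = 22.464


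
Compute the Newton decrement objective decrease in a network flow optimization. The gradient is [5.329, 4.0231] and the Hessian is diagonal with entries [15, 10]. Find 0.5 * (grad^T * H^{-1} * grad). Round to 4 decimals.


Step 1: H is diagonal, so H^(-1) * g = [0.3553, 0.4023].
Step 2: g^T H^(-1) g = sum_i g_i^2 / H_ii
  = (5.329)^2/15 + (4.0231)^2/10
  = 1.8932 + 1.6185 = 3.5117
Step 3: Objective decrease = 0.5 * g^T H^(-1) g = 1.7559


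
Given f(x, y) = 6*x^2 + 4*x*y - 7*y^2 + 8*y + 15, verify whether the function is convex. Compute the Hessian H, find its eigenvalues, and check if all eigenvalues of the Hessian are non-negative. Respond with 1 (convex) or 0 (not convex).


The Hessian of f(x,y) = 6*x^2 + 4*x*y - 7*y^2 + 8*y + 15 is:
H = [[12, 4], [4, -14]]
Trace = 12 - 14 = -2
Determinant = 12*-14 - (4)^2 = -184
Discriminant = (-2)^2 - 4*-184 = 740.0
Eigenvalues: lambda_1 = -14.6015, lambda_2 = 12.6015
The function is not convex.

0


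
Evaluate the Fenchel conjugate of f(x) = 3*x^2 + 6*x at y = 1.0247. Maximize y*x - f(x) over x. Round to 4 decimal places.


f*(y) = sup_x {y*x - a*x^2 - b*x} = sup_x {(y-b)*x - a*x^2}
FOC: (y - b) - 2a*x = 0 => x* = (y - b)/(2a)
x* = (1.0247 - 6)/(2*3) = -0.8292
f*(1.0247) = (y-b)^2/(4a) = (1.0247 - 6)^2/(4*3)
= 24.7536/12 = 2.0628


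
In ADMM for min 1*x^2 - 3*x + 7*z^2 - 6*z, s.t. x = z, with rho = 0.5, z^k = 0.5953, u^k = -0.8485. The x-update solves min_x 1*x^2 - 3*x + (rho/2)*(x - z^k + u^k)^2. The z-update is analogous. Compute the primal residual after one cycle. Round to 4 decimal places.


ADMM iteration with rho = 0.5, z^k = 0.5953, u^k = -0.8485
Step 1: x-update.
Minimize 1*x^2 - 3*x + (0.5/2)*(x - 0.5953 - 0.8485)^2
FOC: (2*1 + 0.5)*x = 3 + 0.5*(0.5953 + 0.8485)
x^{k+1} = 1.4888
Step 2: z-update.
Minimize 7*z^2 - 6*z + (0.5/2)*(1.4888 - z - 0.8485)^2
FOC: (2*7 + 0.5)*z = 6 + 0.5*(1.4888 - 0.8485)
z^{k+1} = 0.4359
Step 3: u-update.
u^{k+1} = -0.8485 + 1.4888 - 0.4359 = 0.2044
Step 4: Primal residual = |1.4888 - 0.4359| = 1.0529


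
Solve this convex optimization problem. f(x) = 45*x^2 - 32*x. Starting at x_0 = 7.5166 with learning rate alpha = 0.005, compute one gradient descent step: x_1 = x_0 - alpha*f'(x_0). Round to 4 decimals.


We compute the gradient at x_0 and apply the update.
f'(x) = 90*x - 32
f'(7.5166) = 90*7.5166 - 32 = 644.494
x_1 = 7.5166 - 0.005*644.494 = 4.2941


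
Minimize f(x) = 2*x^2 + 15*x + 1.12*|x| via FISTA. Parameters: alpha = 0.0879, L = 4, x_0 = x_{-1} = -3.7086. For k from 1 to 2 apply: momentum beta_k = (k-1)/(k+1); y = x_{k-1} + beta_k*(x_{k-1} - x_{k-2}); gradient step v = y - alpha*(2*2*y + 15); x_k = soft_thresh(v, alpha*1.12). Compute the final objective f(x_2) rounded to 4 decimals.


FISTA on f(x) = 2*x^2 + 15*x + 1.12*|x|
L = 4, alpha = 0.0879
Iteration 1: beta = 0.0, y = -3.7086 + 0.0*(-3.7086 + 3.7086) = -3.7086
  grad(y) = 0.1656, v = y - alpha*grad = -3.7232
  prox(v) = soft_thresh(-3.7232, 0.0984) = -3.6247
Iteration 2: beta = 0.3333, y = -3.6247 + 0.3333*(-3.6247 + 3.7086) = -3.5967
  grad(y) = 0.613, v = y - alpha*grad = -3.6506
  prox(v) = soft_thresh(-3.6506, 0.0984) = -3.5522
f(x_2) = 2*(-3.5522)^2 + 15*(-3.5522) + 1.12*|-3.5522| = -24.0683


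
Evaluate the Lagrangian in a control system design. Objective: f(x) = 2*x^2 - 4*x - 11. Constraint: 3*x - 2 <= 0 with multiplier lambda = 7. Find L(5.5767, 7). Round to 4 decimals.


Step 1: Evaluate f(x).
f(5.5767) = 2*5.5767^2 - 4*5.5767 - 11 = 28.8924
Step 2: Evaluate g(x).
g(5.5767) = 3*5.5767 - 2 = 14.7301
Step 3: Compute Lagrangian.
L = 28.8924 + 7*14.7301 = 132.0031


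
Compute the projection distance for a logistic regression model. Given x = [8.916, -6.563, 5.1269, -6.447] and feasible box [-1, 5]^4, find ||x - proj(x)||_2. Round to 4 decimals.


Project each component onto [-1, 5].
clip(8.916) = 5.0, clip(-6.563) = -1.0, clip(5.1269) = 5.0, clip(-6.447) = -1.0
Projection = [5.0, -1.0, 5.0, -1.0]
Squared diffs: [15.3351, 30.947, 0.0161, 29.6698]
Distance = sqrt(75.968) = 8.716


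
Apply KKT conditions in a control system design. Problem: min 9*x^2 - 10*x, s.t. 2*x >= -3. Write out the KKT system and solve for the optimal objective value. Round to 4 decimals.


Step 1: Try lambda = 0 (constraint inactive).
Stationarity: 2*9*x - 10 = 0
x* = 10/(2*9) = 5/9 = 0.5556 (rounded; the exact value 5/9 is used below)
Check constraint: 2*0.5556 = 1.1112 >= -3 -- satisfied.
Step 2: Compute optimal value.
f(x*) = 9*(5/9)^2 - 10*(5/9) = -2.7778


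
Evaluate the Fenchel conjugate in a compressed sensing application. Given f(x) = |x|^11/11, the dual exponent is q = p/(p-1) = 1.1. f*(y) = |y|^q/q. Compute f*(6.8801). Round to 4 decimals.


The conjugate exponent q satisfies 1/p + 1/q = 1.
p = 11, so q = 11/(11 - 1) = 1.1
|y|^q = 6.8801^1.1 = 8.3436
f*(6.8801) = 8.3436 / 1.1 = 7.5851


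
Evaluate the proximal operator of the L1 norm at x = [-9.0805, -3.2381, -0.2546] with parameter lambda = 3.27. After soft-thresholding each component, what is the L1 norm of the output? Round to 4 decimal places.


Soft-thresholding with lambda = 3.27:
prox(-9.0805) = sign(-9.0805)*max(|-9.0805| - 3.27, 0) = -5.8105
prox(-3.2381) = sign(-3.2381)*max(|-3.2381| - 3.27, 0) = 0.0
prox(-0.2546) = sign(-0.2546)*max(|-0.2546| - 3.27, 0) = 0.0
prox(x) = [-5.8105, 0.0, 0.0]
||prox(x)||_1 = 5.8105 + 0.0 + 0.0 = 5.8105


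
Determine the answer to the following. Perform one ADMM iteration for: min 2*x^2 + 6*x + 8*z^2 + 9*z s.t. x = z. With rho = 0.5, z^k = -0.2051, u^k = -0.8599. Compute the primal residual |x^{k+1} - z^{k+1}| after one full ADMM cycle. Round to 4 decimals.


ADMM iteration with rho = 0.5, z^k = -0.2051, u^k = -0.8599
Step 1: x-update.
Minimize 2*x^2 + 6*x + (0.5/2)*(x + 0.2051 - 0.8599)^2
FOC: (2*2 + 0.5)*x = -6 + 0.5*(-0.2051 + 0.8599)
x^{k+1} = -1.2606
Step 2: z-update.
Minimize 8*z^2 + 9*z + (0.5/2)*(-1.2606 - z - 0.8599)^2
FOC: (2*8 + 0.5)*z = -9 + 0.5*(-1.2606 - 0.8599)
z^{k+1} = -0.6097
Step 3: u-update.
u^{k+1} = -0.8599 - 1.2606 + 0.6097 = -1.5108
Step 4: Primal residual = |-1.2606 + 0.6097| = 0.6509


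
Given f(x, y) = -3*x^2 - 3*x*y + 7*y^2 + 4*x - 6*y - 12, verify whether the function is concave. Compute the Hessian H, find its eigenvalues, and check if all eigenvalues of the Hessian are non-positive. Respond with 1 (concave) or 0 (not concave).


The Hessian of f(x,y) = -3*x^2 - 3*x*y + 7*y^2 + 4*x - 6*y - 12 is:
H = [[-6, -3], [-3, 14]]
Trace = -6 + 14 = 8
Determinant = -6*14 - (-3)^2 = -93
Discriminant = (8)^2 - 4*-93 = 436.0
Eigenvalues: lambda_1 = -6.4403, lambda_2 = 14.4403
The function is not concave.

0


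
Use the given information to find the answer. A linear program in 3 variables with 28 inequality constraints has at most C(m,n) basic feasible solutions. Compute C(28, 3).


Each vertex corresponds to some choice of n active constraints out of m, so the number of vertices is at most C(m, n) = m! / (n!(m-n)!).
m = 28, n = 3
Numerator: 28 * 27 * 26
Denominator: 3! = 6
C(28, 3) = 3276


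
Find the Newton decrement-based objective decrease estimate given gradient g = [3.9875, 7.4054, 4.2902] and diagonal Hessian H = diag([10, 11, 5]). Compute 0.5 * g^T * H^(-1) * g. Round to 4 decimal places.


Step 1: H is diagonal, so H^(-1) * g = [0.3988, 0.6732, 0.858].
Step 2: g^T H^(-1) g = sum_i g_i^2 / H_ii
  = (3.9875)^2/10 + (7.4054)^2/11 + (4.2902)^2/5
  = 1.59 + 4.9854 + 3.6812 = 10.2566
Step 3: Objective decrease = 0.5 * g^T H^(-1) g = 5.1283


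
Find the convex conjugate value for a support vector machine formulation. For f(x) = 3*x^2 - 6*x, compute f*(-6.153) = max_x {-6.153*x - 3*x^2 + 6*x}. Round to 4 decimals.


f*(y) = sup_x {y*x - a*x^2 - b*x} = sup_x {(y-b)*x - a*x^2}
FOC: (y - b) - 2a*x = 0 => x* = (y - b)/(2a)
x* = (-6.153 + 6)/(2*3) = -0.0255
f*(-6.153) = (y-b)^2/(4a) = (-6.153 + 6)^2/(4*3)
= 0.0234/12 = 0.002


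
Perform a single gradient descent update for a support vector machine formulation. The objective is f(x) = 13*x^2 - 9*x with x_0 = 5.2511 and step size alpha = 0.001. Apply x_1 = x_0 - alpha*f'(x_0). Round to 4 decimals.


We compute the gradient at x_0 and apply the update.
f'(x) = 26*x - 9
f'(5.2511) = 26*5.2511 - 9 = 127.5286
x_1 = 5.2511 - 0.001*127.5286 = 5.1236


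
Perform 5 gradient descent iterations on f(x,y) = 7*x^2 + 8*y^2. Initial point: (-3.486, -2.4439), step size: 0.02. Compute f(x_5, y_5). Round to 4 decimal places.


Gradient descent on f(x,y) = 7*x^2 + 8*y^2.
Starting point: (-3.486, -2.4439), alpha = 0.02
Step 1: grad_x = 2*7*-3.486 = -48.804, grad_y = 2*8*-2.4439 = -39.1024
  x_1 = -3.486 - 0.02*-48.804 = -2.5099
  y_1 = -2.4439 - 0.02*-39.1024 = -1.6619
Step 2: grad_x = 2*7*-2.5099 = -35.1389, grad_y = 2*8*-1.6619 = -26.5896
  x_2 = -2.5099 - 0.02*-35.1389 = -1.8071
  y_2 = -1.6619 - 0.02*-26.5896 = -1.1301
Step 3: grad_x = 2*7*-1.8071 = -25.3, grad_y = 2*8*-1.1301 = -18.0809
  x_3 = -1.8071 - 0.02*-25.3 = -1.3011
  y_3 = -1.1301 - 0.02*-18.0809 = -0.7684
Step 4: grad_x = 2*7*-1.3011 = -18.216, grad_y = 2*8*-0.7684 = -12.295
  x_4 = -1.3011 - 0.02*-18.216 = -0.9368
  y_4 = -0.7684 - 0.02*-12.295 = -0.5225
Step 5: grad_x = 2*7*-0.9368 = -13.1155, grad_y = 2*8*-0.5225 = -8.3606
  x_5 = -0.9368 - 0.02*-13.1155 = -0.6745
  y_5 = -0.5225 - 0.02*-8.3606 = -0.3553
f(-0.6745, -0.3553) = 7*(-0.6745)^2 + 8*(-0.3553)^2 = 4.1948


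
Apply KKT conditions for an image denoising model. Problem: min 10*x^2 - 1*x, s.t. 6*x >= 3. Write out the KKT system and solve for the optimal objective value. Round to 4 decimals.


Step 1: Try lambda = 0 (constraint inactive).
x_unc = 1/(2*10) = 0.05
Check: 6*0.05 = 0.3 < 3 -- violated!
Step 2: Constraint must be active: 6*x = 3
x* = 3/6 = 0.5
lambda = (2*10*0.5 - 1)/6 = 1.5
Step 3: Compute optimal value.
f(x*) = 10*0.5^2 - 1*0.5 = 2.0


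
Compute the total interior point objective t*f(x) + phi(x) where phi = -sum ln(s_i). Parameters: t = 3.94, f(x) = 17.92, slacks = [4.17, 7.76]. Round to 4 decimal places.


Step 1: Compute log-barrier.
ln values: [1.4279, 2.049]
phi = -(1.4279 + 2.049) = -3.4769
Step 2: Compute augmented objective.
t*f(x) = 3.94*17.92 = 70.6048
Total = 70.6048 - 3.4769 = 67.1279


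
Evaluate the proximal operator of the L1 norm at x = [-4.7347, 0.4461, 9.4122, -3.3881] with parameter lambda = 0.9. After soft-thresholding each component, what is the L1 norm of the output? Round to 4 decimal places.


Soft-thresholding with lambda = 0.9:
prox(-4.7347) = sign(-4.7347)*max(|-4.7347| - 0.9, 0) = -3.8347
prox(0.4461) = sign(0.4461)*max(|0.4461| - 0.9, 0) = 0.0
prox(9.4122) = sign(9.4122)*max(|9.4122| - 0.9, 0) = 8.5122
prox(-3.3881) = sign(-3.3881)*max(|-3.3881| - 0.9, 0) = -2.4881
prox(x) = [-3.8347, 0.0, 8.5122, -2.4881]
||prox(x)||_1 = 3.8347 + 0.0 + 8.5122 + 2.4881 = 14.835


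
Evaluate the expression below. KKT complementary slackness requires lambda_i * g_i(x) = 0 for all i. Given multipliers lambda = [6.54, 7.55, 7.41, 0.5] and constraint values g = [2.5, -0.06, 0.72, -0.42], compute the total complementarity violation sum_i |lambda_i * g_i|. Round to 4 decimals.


KKT complementary slackness check:
lambda_1 * g_1 = 6.54 * 2.5 = 16.35
lambda_2 * g_2 = 7.55 * -0.06 = -0.453
lambda_3 * g_3 = 7.41 * 0.72 = 5.3352
lambda_4 * g_4 = 0.5 * -0.42 = -0.21
Total violation = 16.35 + 0.453 + 5.3352 + 0.21 = 22.3482


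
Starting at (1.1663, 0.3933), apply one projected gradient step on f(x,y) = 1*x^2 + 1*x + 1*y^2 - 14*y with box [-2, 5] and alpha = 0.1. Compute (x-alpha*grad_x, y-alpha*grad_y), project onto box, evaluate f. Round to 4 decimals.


Step 1: Compute gradient at (1.1663, 0.3933).
grad_x = 2*1*1.1663 + 1 = 3.3326
grad_y = 2*1*0.3933 - 14 = -13.2134
Step 2: Gradient step.
x_raw = 1.1663 - 0.1*3.3326 = 0.833
y_raw = 0.3933 - 0.1*-13.2134 = 1.7146
Step 3: Project onto [-2, 5].
x_proj = clip(0.833) = 0.833
y_proj = clip(1.7146) = 1.7146
Step 4: Evaluate f.
f(0.833, 1.7146) = -19.538


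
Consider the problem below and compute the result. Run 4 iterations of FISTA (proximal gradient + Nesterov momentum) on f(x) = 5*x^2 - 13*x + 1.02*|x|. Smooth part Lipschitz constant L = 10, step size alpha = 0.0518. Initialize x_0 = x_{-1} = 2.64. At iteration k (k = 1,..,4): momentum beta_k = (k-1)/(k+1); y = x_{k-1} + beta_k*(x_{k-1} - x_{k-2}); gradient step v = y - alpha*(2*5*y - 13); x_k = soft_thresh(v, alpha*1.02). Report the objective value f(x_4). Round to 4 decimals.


FISTA on f(x) = 5*x^2 - 13*x + 1.02*|x|
L = 10, alpha = 0.0518
Iteration 1: beta = 0.0, y = 2.64 + 0.0*(2.64 - 2.64) = 2.64
  grad(y) = 13.4, v = y - alpha*grad = 1.9459
  prox(v) = soft_thresh(1.9459, 0.0528) = 1.893
Iteration 2: beta = 0.3333, y = 1.893 + 0.3333*(1.893 - 2.64) = 1.6441
  grad(y) = 3.4406, v = y - alpha*grad = 1.4658
  prox(v) = soft_thresh(1.4658, 0.0528) = 1.413
Iteration 3: beta = 0.5, y = 1.413 + 0.5*(1.413 - 1.893) = 1.173
  grad(y) = -1.2702, v = y - alpha*grad = 1.2388
  prox(v) = soft_thresh(1.2388, 0.0528) = 1.1859
Iteration 4: beta = 0.6, y = 1.1859 + 0.6*(1.1859 - 1.413) = 1.0497
  grad(y) = -2.503, v = y - alpha*grad = 1.1794
  prox(v) = soft_thresh(1.1794, 0.0528) = 1.1265
f(x_4) = 5*1.1265^2 - 13*1.1265 + 1.02*|1.1265| = -7.1505


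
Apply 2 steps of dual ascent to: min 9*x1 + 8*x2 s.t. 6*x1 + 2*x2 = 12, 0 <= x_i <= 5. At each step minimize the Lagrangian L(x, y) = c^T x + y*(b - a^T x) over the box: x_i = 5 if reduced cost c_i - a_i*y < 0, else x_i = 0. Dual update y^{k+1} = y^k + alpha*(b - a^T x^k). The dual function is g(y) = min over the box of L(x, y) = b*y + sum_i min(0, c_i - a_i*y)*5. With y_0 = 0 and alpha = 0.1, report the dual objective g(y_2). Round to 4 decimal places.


Dual ascent for LP: min 9*x1 + 8*x2, 6*x1 + 2*x2 = 12, 0 <= x_i <= 5
Step 1: y^k = 0.0, reduced costs: (9.0, 8.0)
  x^k = (0.0, 0.0), subgradient = b - a^T x = 12.0
  y^{k+1} = 0.0 + 0.1*12.0 = 1.2
Step 2: y^k = 1.2, reduced costs: (1.8, 5.6)
  x^k = (0.0, 0.0), subgradient = b - a^T x = 12.0
  y^{k+1} = 1.2 + 0.1*12.0 = 2.4
Dual objective at y_2 = 2.4: reduced costs (-5.4, 3.2), box minimizer x = (5.0, 0.0)
g(y_2) = b*y + (c1 - a1*y)*x1 + (c2 - a2*y)*x2 = 12*2.4 + (-5.4)*5.0 + 3.2*0.0 = 28.8 - 27.0 + 0.0 = 1.8


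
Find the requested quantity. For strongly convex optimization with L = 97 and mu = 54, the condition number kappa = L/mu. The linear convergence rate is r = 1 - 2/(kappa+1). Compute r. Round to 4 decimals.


Step 1: Compute the condition number.
kappa = L/mu = 97/54 = 1.7963
Step 2: Compute the convergence rate.
r = 1 - 2/(kappa + 1) = 1 - 2*mu/(L + mu) = (L - mu)/(L + mu) = 43/151 = 0.2848


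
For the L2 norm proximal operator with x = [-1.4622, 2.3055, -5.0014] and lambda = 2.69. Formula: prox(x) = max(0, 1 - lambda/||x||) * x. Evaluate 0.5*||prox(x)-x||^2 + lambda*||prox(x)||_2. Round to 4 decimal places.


Step 1: Compute ||x||.
||x|| = 5.698
Step 2: Compute scaling factor.
scale = max(0, 1 - 2.69/5.698) = 0.5279
Step 3: prox(x) = [-0.7719, 1.2171, -2.6403]
||prox(x)|| = 3.008
Step 4: Proximal objective.
0.5*||prox-x||^2 = 3.6181
lambda*||prox|| = 8.0915
Total = 11.7096


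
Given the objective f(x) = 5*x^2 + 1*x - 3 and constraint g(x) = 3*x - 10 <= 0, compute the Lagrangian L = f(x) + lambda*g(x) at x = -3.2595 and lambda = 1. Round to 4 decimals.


Step 1: Evaluate f(x).
f(-3.2595) = 5*(-3.2595)^2 + 1*(-3.2595) - 3 = 46.8622
Step 2: Evaluate g(x).
g(-3.2595) = 3*-3.2595 - 10 = -19.7785
Step 3: Compute Lagrangian.
L = 46.8622 + 1*-19.7785 = 27.0837


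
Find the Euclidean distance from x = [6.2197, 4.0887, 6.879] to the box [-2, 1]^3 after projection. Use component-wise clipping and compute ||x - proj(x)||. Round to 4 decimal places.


Project each component onto [-2, 1].
clip(6.2197) = 1.0, clip(4.0887) = 1.0, clip(6.879) = 1.0
Projection = [1.0, 1.0, 1.0]
Squared diffs: [27.2453, 9.5401, 34.5626]
Distance = sqrt(71.348) = 8.4468


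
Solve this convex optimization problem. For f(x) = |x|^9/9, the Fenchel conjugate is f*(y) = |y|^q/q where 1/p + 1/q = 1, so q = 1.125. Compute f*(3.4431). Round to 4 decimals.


The conjugate exponent q satisfies 1/p + 1/q = 1.
p = 9, so q = 9/(9 - 1) = 1.125
|y|^q = 3.4431^1.125 = 4.0185
f*(3.4431) = 4.0185 / 1.125 = 3.572


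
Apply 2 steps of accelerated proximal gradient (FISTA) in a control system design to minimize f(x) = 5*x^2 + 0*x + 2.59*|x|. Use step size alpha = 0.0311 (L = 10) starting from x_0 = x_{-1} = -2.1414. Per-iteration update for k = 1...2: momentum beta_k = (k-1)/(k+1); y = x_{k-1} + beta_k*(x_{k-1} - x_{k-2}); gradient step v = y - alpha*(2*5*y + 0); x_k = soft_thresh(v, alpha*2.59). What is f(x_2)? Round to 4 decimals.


FISTA on f(x) = 5*x^2 + 0*x + 2.59*|x|
L = 10, alpha = 0.0311
Iteration 1: beta = 0.0, y = -2.1414 + 0.0*(-2.1414 + 2.1414) = -2.1414
  grad(y) = -21.414, v = y - alpha*grad = -1.4754
  prox(v) = soft_thresh(-1.4754, 0.0805) = -1.3949
Iteration 2: beta = 0.3333, y = -1.3949 + 0.3333*(-1.3949 + 2.1414) = -1.146
  grad(y) = -11.4603, v = y - alpha*grad = -0.7896
  prox(v) = soft_thresh(-0.7896, 0.0805) = -0.7091
f(x_2) = 5*(-0.7091)^2 + 0*(-0.7091) + 2.59*|-0.7091| = 4.3504


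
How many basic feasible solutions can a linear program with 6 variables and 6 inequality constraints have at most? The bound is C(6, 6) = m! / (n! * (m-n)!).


Each vertex corresponds to some choice of n active constraints out of m, so the number of vertices is at most C(m, n) = m! / (n!(m-n)!).
m = 6, n = 6
Numerator: 6 * 5 * 4 * 3 * 2 * 1
Denominator: 6! = 720
C(6, 6) = 1


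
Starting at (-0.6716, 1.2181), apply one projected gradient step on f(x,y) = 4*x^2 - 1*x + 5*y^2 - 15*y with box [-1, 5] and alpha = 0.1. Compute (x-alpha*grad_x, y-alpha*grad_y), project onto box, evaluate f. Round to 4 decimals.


Step 1: Compute gradient at (-0.6716, 1.2181).
grad_x = 2*4*-0.6716 - 1 = -6.3728
grad_y = 2*5*1.2181 - 15 = -2.819
Step 2: Gradient step.
x_raw = -0.6716 - 0.1*-6.3728 = -0.0343
y_raw = 1.2181 - 0.1*-2.819 = 1.5
Step 3: Project onto [-1, 5].
x_proj = clip(-0.0343) = -0.0343
y_proj = clip(1.5) = 1.5
Step 4: Evaluate f.
f(-0.0343, 1.5) = -11.211


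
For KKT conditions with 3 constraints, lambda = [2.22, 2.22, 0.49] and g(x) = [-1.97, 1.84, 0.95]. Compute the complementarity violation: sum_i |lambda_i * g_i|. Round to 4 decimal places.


KKT complementary slackness check:
lambda_1 * g_1 = 2.22 * -1.97 = -4.3734
lambda_2 * g_2 = 2.22 * 1.84 = 4.0848
lambda_3 * g_3 = 0.49 * 0.95 = 0.4655
Total violation = 4.3734 + 4.0848 + 0.4655 = 8.9237


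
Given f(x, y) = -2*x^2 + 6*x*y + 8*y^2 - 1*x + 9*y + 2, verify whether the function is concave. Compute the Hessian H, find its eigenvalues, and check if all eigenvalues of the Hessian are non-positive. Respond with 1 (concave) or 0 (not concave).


The Hessian of f(x,y) = -2*x^2 + 6*x*y + 8*y^2 - 1*x + 9*y + 2 is:
H = [[-4, 6], [6, 16]]
Trace = -4 + 16 = 12
Determinant = -4*16 - (6)^2 = -100
Discriminant = (12)^2 - 4*-100 = 544.0
Eigenvalues: lambda_1 = -5.6619, lambda_2 = 17.6619
The function is not concave.

0


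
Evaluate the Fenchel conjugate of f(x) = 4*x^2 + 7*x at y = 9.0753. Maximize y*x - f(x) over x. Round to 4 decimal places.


f*(y) = sup_x {y*x - a*x^2 - b*x} = sup_x {(y-b)*x - a*x^2}
FOC: (y - b) - 2a*x = 0 => x* = (y - b)/(2a)
x* = (9.0753 - 7)/(2*4) = 0.2594
f*(9.0753) = (y-b)^2/(4a) = (9.0753 - 7)^2/(4*4)
= 4.3069/16 = 0.2692


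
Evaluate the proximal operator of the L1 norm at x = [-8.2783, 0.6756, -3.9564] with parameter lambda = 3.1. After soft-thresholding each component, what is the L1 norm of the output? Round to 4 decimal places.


Soft-thresholding with lambda = 3.1:
prox(-8.2783) = sign(-8.2783)*max(|-8.2783| - 3.1, 0) = -5.1783
prox(0.6756) = sign(0.6756)*max(|0.6756| - 3.1, 0) = 0.0
prox(-3.9564) = sign(-3.9564)*max(|-3.9564| - 3.1, 0) = -0.8564
prox(x) = [-5.1783, 0.0, -0.8564]
||prox(x)||_1 = 5.1783 + 0.0 + 0.8564 = 6.0347


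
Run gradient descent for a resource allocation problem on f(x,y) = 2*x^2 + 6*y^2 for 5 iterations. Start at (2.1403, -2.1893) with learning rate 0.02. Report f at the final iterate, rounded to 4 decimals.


Gradient descent on f(x,y) = 2*x^2 + 6*y^2.
Starting point: (2.1403, -2.1893), alpha = 0.02
Step 1: grad_x = 2*2*2.1403 = 8.5612, grad_y = 2*6*-2.1893 = -26.2716
  x_1 = 2.1403 - 0.02*8.5612 = 1.9691
  y_1 = -2.1893 - 0.02*-26.2716 = -1.6639
Step 2: grad_x = 2*2*1.9691 = 7.8763, grad_y = 2*6*-1.6639 = -19.9664
  x_2 = 1.9691 - 0.02*7.8763 = 1.8115
  y_2 = -1.6639 - 0.02*-19.9664 = -1.2645
Step 3: grad_x = 2*2*1.8115 = 7.2462, grad_y = 2*6*-1.2645 = -15.1745
  x_3 = 1.8115 - 0.02*7.2462 = 1.6666
  y_3 = -1.2645 - 0.02*-15.1745 = -0.9611
Step 4: grad_x = 2*2*1.6666 = 6.6665, grad_y = 2*6*-0.9611 = -11.5326
  x_4 = 1.6666 - 0.02*6.6665 = 1.5333
  y_4 = -0.9611 - 0.02*-11.5326 = -0.7304
Step 5: grad_x = 2*2*1.5333 = 6.1332, grad_y = 2*6*-0.7304 = -8.7648
  x_5 = 1.5333 - 0.02*6.1332 = 1.4106
  y_5 = -0.7304 - 0.02*-8.7648 = -0.5551
f(1.4106, -0.5551) = 2*1.4106^2 + 6*(-0.5551)^2 = 5.8286


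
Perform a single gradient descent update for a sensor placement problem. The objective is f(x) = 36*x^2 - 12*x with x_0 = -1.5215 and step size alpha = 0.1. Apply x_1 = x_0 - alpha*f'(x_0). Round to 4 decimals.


We compute the gradient at x_0 and apply the update.
f'(x) = 72*x - 12
f'(-1.5215) = 72*-1.5215 - 12 = -121.548
x_1 = -1.5215 - 0.1*-121.548 = 10.6333


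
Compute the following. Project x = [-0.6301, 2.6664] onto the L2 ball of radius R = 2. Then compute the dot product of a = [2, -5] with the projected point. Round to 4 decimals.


Step 1: Compute ||x|| (intermediates to 6 decimals).
||x|| = sqrt((-0.6301)^2 + 2.6664^2) = 2.739838
Step 2: Project.
Since ||x|| > R, scale = R/||x|| = 2/2.739838 = 0.72997, proj(x) = scale * x
proj(x) = [-0.459954, 1.946392]
Step 3: Dot product.
a^T * proj(x) = 2*(-0.459954) - 5*1.946392 = -10.6519


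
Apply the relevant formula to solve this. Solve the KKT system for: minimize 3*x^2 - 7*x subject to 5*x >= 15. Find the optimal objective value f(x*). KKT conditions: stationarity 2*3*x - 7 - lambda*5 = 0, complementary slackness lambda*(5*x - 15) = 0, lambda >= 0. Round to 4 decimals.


Step 1: Try lambda = 0 (constraint inactive).
x_unc = 7/(2*3) = 1.1667
Check: 5*1.1667 = 5.8335 < 15 -- violated!
Step 2: Constraint must be active: 5*x = 15
x* = 15/5 = 3.0
lambda = (2*3*3.0 - 7)/5 = 2.2
Step 3: Compute optimal value.
f(x*) = 3*3.0^2 - 7*3.0 = 6.0


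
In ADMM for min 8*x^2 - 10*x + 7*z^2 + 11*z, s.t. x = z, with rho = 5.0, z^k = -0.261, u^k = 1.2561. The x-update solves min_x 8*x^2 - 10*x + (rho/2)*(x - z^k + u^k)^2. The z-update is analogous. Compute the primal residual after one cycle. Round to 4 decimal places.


ADMM iteration with rho = 5.0, z^k = -0.261, u^k = 1.2561
Step 1: x-update.
Minimize 8*x^2 - 10*x + (5.0/2)*(x + 0.261 + 1.2561)^2
FOC: (2*8 + 5.0)*x = 10 + 5.0*(-0.261 - 1.2561)
x^{k+1} = 0.115
Step 2: z-update.
Minimize 7*z^2 + 11*z + (5.0/2)*(0.115 - z + 1.2561)^2
FOC: (2*7 + 5.0)*z = -11 + 5.0*(0.115 + 1.2561)
z^{k+1} = -0.2181
Step 3: u-update.
u^{k+1} = 1.2561 + 0.115 + 0.2181 = 1.5892
Step 4: Primal residual = |0.115 + 0.2181| = 0.3331


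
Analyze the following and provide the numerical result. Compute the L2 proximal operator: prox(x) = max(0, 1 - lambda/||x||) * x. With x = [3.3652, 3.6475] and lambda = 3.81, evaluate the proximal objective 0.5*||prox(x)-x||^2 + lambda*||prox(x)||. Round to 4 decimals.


Step 1: Compute ||x||.
||x|| = 4.9627
Step 2: Compute scaling factor.
scale = max(0, 1 - 3.81/4.9627) = 0.2323
Step 3: prox(x) = [0.7817, 0.8472]
||prox(x)|| = 1.1527
Step 4: Proximal objective.
0.5*||prox-x||^2 = 7.2581
lambda*||prox|| = 4.3918
Total = 11.65


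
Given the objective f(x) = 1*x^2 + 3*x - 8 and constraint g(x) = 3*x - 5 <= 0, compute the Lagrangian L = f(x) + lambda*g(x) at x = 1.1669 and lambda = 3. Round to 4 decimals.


Step 1: Evaluate f(x).
f(1.1669) = 1*1.1669^2 + 3*1.1669 - 8 = -3.1376
Step 2: Evaluate g(x).
g(1.1669) = 3*1.1669 - 5 = -1.4993
Step 3: Compute Lagrangian.
L = -3.1376 + 3*-1.4993 = -7.6355


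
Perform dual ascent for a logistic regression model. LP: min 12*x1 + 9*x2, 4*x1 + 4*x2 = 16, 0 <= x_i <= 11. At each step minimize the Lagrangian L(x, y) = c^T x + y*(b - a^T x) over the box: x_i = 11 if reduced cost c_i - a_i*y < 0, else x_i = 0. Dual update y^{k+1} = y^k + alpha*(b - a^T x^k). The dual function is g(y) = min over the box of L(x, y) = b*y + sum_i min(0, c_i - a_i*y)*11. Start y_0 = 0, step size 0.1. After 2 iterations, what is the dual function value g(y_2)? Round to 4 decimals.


Dual ascent for LP: min 12*x1 + 9*x2, 4*x1 + 4*x2 = 16, 0 <= x_i <= 11
Step 1: y^k = 0.0, reduced costs: (12.0, 9.0)
  x^k = (0.0, 0.0), subgradient = b - a^T x = 16.0
  y^{k+1} = 0.0 + 0.1*16.0 = 1.6
Step 2: y^k = 1.6, reduced costs: (5.6, 2.6)
  x^k = (0.0, 0.0), subgradient = b - a^T x = 16.0
  y^{k+1} = 1.6 + 0.1*16.0 = 3.2
Dual objective at y_2 = 3.2: reduced costs (-0.8, -3.8), box minimizer x = (11.0, 11.0)
g(y_2) = b*y + (c1 - a1*y)*x1 + (c2 - a2*y)*x2 = 16*3.2 + (-0.8)*11.0 + (-3.8)*11.0 = 51.2 - 8.8 - 41.8 = 0.6


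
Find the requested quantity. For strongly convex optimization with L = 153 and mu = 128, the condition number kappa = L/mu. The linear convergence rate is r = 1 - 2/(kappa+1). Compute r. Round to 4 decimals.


Step 1: Compute the condition number.
kappa = L/mu = 153/128 = 1.1953
Step 2: Compute the convergence rate.
r = 1 - 2/(kappa + 1) = 1 - 2*mu/(L + mu) = (L - mu)/(L + mu) = 25/281 = 0.089


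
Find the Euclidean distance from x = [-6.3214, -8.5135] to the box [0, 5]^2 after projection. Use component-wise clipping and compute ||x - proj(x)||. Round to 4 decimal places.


Project each component onto [0, 5].
clip(-6.3214) = 0.0, clip(-8.5135) = 0.0
Projection = [0.0, 0.0]
Squared diffs: [39.9601, 72.4797]
Distance = sqrt(112.4398) = 10.6038


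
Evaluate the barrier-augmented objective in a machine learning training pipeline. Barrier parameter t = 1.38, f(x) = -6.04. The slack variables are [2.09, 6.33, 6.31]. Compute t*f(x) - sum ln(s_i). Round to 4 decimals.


Step 1: Compute log-barrier.
ln values: [0.7372, 1.8453, 1.8421]
phi = -(0.7372 + 1.8453 + 1.8421) = -4.4246
Step 2: Compute augmented objective.
t*f(x) = 1.38*-6.04 = -8.3352
Total = -8.3352 - 4.4246 = -12.7598


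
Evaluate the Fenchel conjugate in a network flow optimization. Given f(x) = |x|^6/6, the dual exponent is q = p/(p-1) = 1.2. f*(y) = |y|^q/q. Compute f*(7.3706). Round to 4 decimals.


The conjugate exponent q satisfies 1/p + 1/q = 1.
p = 6, so q = 6/(6 - 1) = 1.2
|y|^q = 7.3706^1.2 = 10.9901
f*(7.3706) = 10.9901 / 1.2 = 9.1585


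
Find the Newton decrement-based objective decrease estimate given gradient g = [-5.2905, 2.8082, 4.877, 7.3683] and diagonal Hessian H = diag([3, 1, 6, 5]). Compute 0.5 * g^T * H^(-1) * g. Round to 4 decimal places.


Step 1: H is diagonal, so H^(-1) * g = [-1.7635, 2.8082, 0.8128, 1.4737].
Step 2: g^T H^(-1) g = sum_i g_i^2 / H_ii
  = (-5.2905)^2/3 + (2.8082)^2/1 + (4.877)^2/6 + (7.3683)^2/5
  = 9.3298 + 7.886 + 3.9642 + 10.8584 = 32.0383
Step 3: Objective decrease = 0.5 * g^T H^(-1) g = 16.0192


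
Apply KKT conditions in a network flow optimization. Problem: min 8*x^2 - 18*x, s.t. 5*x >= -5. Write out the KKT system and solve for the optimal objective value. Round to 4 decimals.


Step 1: Try lambda = 0 (constraint inactive).
Stationarity: 2*8*x - 18 = 0
x* = 18/(2*8) = 1.125
Check constraint: 5*1.125 = 5.625 >= -5 -- satisfied.
Step 2: Compute optimal value.
f(x*) = 8*1.125^2 - 18*1.125 = -10.125


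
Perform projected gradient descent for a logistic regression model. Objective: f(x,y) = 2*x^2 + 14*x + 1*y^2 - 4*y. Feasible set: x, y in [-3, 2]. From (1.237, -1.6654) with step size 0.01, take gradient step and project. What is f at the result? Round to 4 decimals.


Step 1: Compute gradient at (1.237, -1.6654).
grad_x = 2*2*1.237 + 14 = 18.948
grad_y = 2*1*-1.6654 - 4 = -7.3308
Step 2: Gradient step.
x_raw = 1.237 - 0.01*18.948 = 1.0475
y_raw = -1.6654 - 0.01*-7.3308 = -1.5921
Step 3: Project onto [-3, 2].
x_proj = clip(1.0475) = 1.0475
y_proj = clip(-1.5921) = -1.5921
Step 4: Evaluate f.
f(1.0475, -1.5921) = 25.763


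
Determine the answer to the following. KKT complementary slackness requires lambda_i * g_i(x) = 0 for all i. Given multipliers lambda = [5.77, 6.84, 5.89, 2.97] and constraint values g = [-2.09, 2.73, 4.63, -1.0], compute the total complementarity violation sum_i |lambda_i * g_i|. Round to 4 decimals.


KKT complementary slackness check:
lambda_1 * g_1 = 5.77 * -2.09 = -12.0593
lambda_2 * g_2 = 6.84 * 2.73 = 18.6732
lambda_3 * g_3 = 5.89 * 4.63 = 27.2707
lambda_4 * g_4 = 2.97 * -1.0 = -2.97
Total violation = 12.0593 + 18.6732 + 27.2707 + 2.97 = 60.9732


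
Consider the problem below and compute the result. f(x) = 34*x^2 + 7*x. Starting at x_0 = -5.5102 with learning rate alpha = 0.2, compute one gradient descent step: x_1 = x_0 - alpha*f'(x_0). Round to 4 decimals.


We compute the gradient at x_0 and apply the update.
f'(x) = 68*x + 7
f'(-5.5102) = 68*-5.5102 + 7 = -367.6936
x_1 = -5.5102 - 0.2*-367.6936 = 68.0285


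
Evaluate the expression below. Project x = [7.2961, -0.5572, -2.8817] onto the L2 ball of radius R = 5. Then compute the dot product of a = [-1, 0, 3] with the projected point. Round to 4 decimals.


Step 1: Compute ||x|| (intermediates to 6 decimals).
||x|| = sqrt(7.2961^2 + (-0.5572)^2 + (-2.8817)^2) = 7.864334
Step 2: Project.
Since ||x|| > R, scale = R/||x|| = 5/7.864334 = 0.635782, proj(x) = scale * x
proj(x) = [4.638729, -0.354258, -1.832133]
Step 3: Dot product.
a^T * proj(x) = -1*4.638729 + 0*(-0.354258) + 3*(-1.832133) = -10.1351


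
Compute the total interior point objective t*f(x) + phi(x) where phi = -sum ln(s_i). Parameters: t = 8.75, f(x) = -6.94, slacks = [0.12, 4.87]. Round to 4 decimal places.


Step 1: Compute log-barrier.
ln values: [-2.1203, 1.5831]
phi = -(-2.1203 + 1.5831) = 0.5372
Step 2: Compute augmented objective.
t*f(x) = 8.75*-6.94 = -60.725
Total = -60.725 + 0.5372 = -60.1878


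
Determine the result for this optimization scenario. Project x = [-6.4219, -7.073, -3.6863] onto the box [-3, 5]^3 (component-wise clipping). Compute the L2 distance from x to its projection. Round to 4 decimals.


Project each component onto [-3, 5].
clip(-6.4219) = -3.0, clip(-7.073) = -3.0, clip(-3.6863) = -3.0
Projection = [-3.0, -3.0, -3.0]
Squared diffs: [11.7094, 16.5893, 0.471]
Distance = sqrt(28.7697) = 5.3637


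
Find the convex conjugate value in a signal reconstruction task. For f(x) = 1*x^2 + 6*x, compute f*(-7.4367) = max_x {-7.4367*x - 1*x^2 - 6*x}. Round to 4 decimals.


f*(y) = sup_x {y*x - a*x^2 - b*x} = sup_x {(y-b)*x - a*x^2}
FOC: (y - b) - 2a*x = 0 => x* = (y - b)/(2a)
x* = (-7.4367 - 6)/(2*1) = -6.7184
f*(-7.4367) = (y-b)^2/(4a) = (-7.4367 - 6)^2/(4*1)
= 180.5449/4 = 45.1362


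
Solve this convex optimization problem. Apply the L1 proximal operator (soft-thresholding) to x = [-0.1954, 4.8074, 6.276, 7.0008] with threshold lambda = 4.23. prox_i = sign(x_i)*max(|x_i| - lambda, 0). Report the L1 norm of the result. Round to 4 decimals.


Soft-thresholding with lambda = 4.23:
prox(-0.1954) = sign(-0.1954)*max(|-0.1954| - 4.23, 0) = 0.0
prox(4.8074) = sign(4.8074)*max(|4.8074| - 4.23, 0) = 0.5774
prox(6.276) = sign(6.276)*max(|6.276| - 4.23, 0) = 2.046
prox(7.0008) = sign(7.0008)*max(|7.0008| - 4.23, 0) = 2.7708
prox(x) = [0.0, 0.5774, 2.046, 2.7708]
||prox(x)||_1 = 0.0 + 0.5774 + 2.046 + 2.7708 = 5.3942


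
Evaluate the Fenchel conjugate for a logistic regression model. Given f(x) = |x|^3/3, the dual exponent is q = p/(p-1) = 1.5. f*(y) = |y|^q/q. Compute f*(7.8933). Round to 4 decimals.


The conjugate exponent q satisfies 1/p + 1/q = 1.
p = 3, so q = 3/(3 - 1) = 1.5
|y|^q = 7.8933^1.5 = 22.1762
f*(7.8933) = 22.1762 / 1.5 = 14.7842


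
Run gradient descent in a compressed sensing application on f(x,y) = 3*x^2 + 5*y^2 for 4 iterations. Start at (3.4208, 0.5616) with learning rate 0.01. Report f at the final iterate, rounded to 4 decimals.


Gradient descent on f(x,y) = 3*x^2 + 5*y^2.
Starting point: (3.4208, 0.5616), alpha = 0.01
Step 1: grad_x = 2*3*3.4208 = 20.5248, grad_y = 2*5*0.5616 = 5.616
  x_1 = 3.4208 - 0.01*20.5248 = 3.2156
  y_1 = 0.5616 - 0.01*5.616 = 0.5054
Step 2: grad_x = 2*3*3.2156 = 19.2933, grad_y = 2*5*0.5054 = 5.0544
  x_2 = 3.2156 - 0.01*19.2933 = 3.0226
  y_2 = 0.5054 - 0.01*5.0544 = 0.4549
Step 3: grad_x = 2*3*3.0226 = 18.1357, grad_y = 2*5*0.4549 = 4.549
  x_3 = 3.0226 - 0.01*18.1357 = 2.8413
  y_3 = 0.4549 - 0.01*4.549 = 0.4094
Step 4: grad_x = 2*3*2.8413 = 17.0476, grad_y = 2*5*0.4094 = 4.0941
  x_4 = 2.8413 - 0.01*17.0476 = 2.6708
  y_4 = 0.4094 - 0.01*4.0941 = 0.3685
f(2.6708, 0.3685) = 3*2.6708^2 + 5*0.3685^2 = 22.0781


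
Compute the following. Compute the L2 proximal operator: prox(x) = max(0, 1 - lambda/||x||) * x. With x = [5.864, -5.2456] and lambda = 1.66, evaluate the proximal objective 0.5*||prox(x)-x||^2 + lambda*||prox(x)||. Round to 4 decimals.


Step 1: Compute ||x||.
||x|| = 7.8678
Step 2: Compute scaling factor.
scale = max(0, 1 - 1.66/7.8678) = 0.789
Step 3: prox(x) = [4.6268, -4.1389]
||prox(x)|| = 6.2078
Step 4: Proximal objective.
0.5*||prox-x||^2 = 1.3778
lambda*||prox|| = 10.3049
Total = 11.6828


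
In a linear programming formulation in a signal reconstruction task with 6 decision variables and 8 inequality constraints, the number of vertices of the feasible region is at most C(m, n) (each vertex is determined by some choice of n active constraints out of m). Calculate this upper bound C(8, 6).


Each vertex corresponds to some choice of n active constraints out of m, so the number of vertices is at most C(m, n) = m! / (n!(m-n)!).
m = 8, n = 6
Numerator: 8 * 7 * 6 * 5 * 4 * 3
Denominator: 6! = 720
C(8, 6) = 28


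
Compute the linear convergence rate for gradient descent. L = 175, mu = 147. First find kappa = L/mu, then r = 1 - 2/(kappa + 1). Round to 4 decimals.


Step 1: Compute the condition number.
kappa = L/mu = 175/147 = 1.1905
Step 2: Compute the convergence rate.
r = 1 - 2/(kappa + 1) = 1 - 2*mu/(L + mu) = (L - mu)/(L + mu) = 28/322 = 0.087


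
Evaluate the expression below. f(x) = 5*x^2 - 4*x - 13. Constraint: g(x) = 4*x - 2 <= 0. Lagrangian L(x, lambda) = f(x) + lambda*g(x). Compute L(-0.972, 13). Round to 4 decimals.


Step 1: Evaluate f(x).
f(-0.972) = 5*(-0.972)^2 - 4*(-0.972) - 13 = -4.3881
Step 2: Evaluate g(x).
g(-0.972) = 4*-0.972 - 2 = -5.888
Step 3: Compute Lagrangian.
L = -4.3881 + 13*-5.888 = -80.9321


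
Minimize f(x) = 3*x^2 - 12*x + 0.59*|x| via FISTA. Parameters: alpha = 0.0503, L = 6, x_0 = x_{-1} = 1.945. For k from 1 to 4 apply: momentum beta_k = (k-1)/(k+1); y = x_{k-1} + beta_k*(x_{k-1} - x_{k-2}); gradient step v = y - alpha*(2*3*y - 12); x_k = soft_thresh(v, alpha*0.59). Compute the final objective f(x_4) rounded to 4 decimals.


FISTA on f(x) = 3*x^2 - 12*x + 0.59*|x|
L = 6, alpha = 0.0503
Iteration 1: beta = 0.0, y = 1.945 + 0.0*(1.945 - 1.945) = 1.945
  grad(y) = -0.33, v = y - alpha*grad = 1.9616
  prox(v) = soft_thresh(1.9616, 0.0297) = 1.9319
Iteration 2: beta = 0.3333, y = 1.9319 + 0.3333*(1.9319 - 1.945) = 1.9276
  grad(y) = -0.4346, v = y - alpha*grad = 1.9494
  prox(v) = soft_thresh(1.9494, 0.0297) = 1.9197
Iteration 3: beta = 0.5, y = 1.9197 + 0.5*(1.9197 - 1.9319) = 1.9137
  grad(y) = -0.518, v = y - alpha*grad = 1.9397
  prox(v) = soft_thresh(1.9397, 0.0297) = 1.91
Iteration 4: beta = 0.6, y = 1.91 + 0.6*(1.91 - 1.9197) = 1.9042
  grad(y) = -0.5747, v = y - alpha*grad = 1.9331
  prox(v) = soft_thresh(1.9331, 0.0297) = 1.9034
f(x_4) = 3*1.9034^2 - 12*1.9034 + 0.59*|1.9034| = -10.849


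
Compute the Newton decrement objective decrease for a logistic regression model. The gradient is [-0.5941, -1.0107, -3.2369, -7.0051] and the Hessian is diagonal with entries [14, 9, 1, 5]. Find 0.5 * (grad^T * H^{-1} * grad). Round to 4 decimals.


Step 1: H is diagonal, so H^(-1) * g = [-0.0424, -0.1123, -3.2369, -1.401].
Step 2: g^T H^(-1) g = sum_i g_i^2 / H_ii
  = (-0.5941)^2/14 + (-1.0107)^2/9 + (-3.2369)^2/1 + (-7.0051)^2/5
  = 0.0252 + 0.1135 + 10.4775 + 9.8143 = 20.4305
Step 3: Objective decrease = 0.5 * g^T H^(-1) g = 10.2153


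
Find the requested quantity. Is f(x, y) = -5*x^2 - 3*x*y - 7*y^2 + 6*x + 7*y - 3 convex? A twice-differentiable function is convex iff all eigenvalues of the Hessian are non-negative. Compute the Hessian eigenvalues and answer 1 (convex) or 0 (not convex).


The Hessian of f(x,y) = -5*x^2 - 3*x*y - 7*y^2 + 6*x + 7*y - 3 is:
H = [[-10, -3], [-3, -14]]
Trace = -10 - 14 = -24
Determinant = -10*-14 - (-3)^2 = 131
Discriminant = (-24)^2 - 4*131 = 52.0
Eigenvalues: lambda_1 = -15.6056, lambda_2 = -8.3944
The function is not convex.

0


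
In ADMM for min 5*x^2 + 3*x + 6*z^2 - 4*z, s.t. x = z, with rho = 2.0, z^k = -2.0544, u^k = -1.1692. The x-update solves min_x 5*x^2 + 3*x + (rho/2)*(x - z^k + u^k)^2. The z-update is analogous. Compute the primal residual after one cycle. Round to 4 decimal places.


ADMM iteration with rho = 2.0, z^k = -2.0544, u^k = -1.1692
Step 1: x-update.
Minimize 5*x^2 + 3*x + (2.0/2)*(x + 2.0544 - 1.1692)^2
FOC: (2*5 + 2.0)*x = -3 + 2.0*(-2.0544 + 1.1692)
x^{k+1} = -0.3975
Step 2: z-update.
Minimize 6*z^2 - 4*z + (2.0/2)*(-0.3975 - z - 1.1692)^2
FOC: (2*6 + 2.0)*z = 4 + 2.0*(-0.3975 - 1.1692)
z^{k+1} = 0.0619
Step 3: u-update.
u^{k+1} = -1.1692 - 0.3975 - 0.0619 = -1.6286
Step 4: Primal residual = |-0.3975 - 0.0619| = 0.4594
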